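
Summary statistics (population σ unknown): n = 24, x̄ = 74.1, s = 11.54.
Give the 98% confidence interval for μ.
(68.21, 79.99)

t-interval (σ unknown):
df = n - 1 = 23
t* = 2.500 for 98% confidence

Margin of error = t* · s/√n = 2.500 · 11.54/√24 = 5.89

CI: (68.21, 79.99)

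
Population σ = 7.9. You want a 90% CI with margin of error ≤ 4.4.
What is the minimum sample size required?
n ≥ 9

For margin E ≤ 4.4:
n ≥ (z* · σ / E)²
n ≥ (1.645 · 7.9 / 4.4)²
n ≥ 8.72

Minimum n = 9 (rounding up)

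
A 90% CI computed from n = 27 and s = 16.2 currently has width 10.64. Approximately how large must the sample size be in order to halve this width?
n ≈ 108

CI width ∝ 1/√n
To reduce width by factor 2, need √n to grow by 2 → need 2² = 4 times as many samples.

Current: n = 27, width = 10.64
New: n = 108, width ≈ 5.17

Width reduced by factor of 10.64/5.17 = 2.06.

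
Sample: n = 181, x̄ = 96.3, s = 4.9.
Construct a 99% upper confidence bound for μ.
μ ≤ 97.15

Upper bound (one-sided):
t* = 2.347 (one-sided for 99%)
Upper bound = x̄ + t* · s/√n = 96.3 + 2.347 · 4.9/√181 = 97.15

We are 99% confident that μ ≤ 97.15.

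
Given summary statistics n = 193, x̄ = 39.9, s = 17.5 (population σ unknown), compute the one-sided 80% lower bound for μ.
μ ≥ 38.84

Lower bound (one-sided):
t* = 0.843 (one-sided for 80%)
Lower bound = x̄ - t* · s/√n = 39.9 - 0.843 · 17.5/√193 = 38.84

We are 80% confident that μ ≥ 38.84.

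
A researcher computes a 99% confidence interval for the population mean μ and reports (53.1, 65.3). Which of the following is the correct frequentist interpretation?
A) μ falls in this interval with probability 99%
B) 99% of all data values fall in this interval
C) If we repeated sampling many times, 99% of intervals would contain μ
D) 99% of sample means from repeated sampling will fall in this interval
C

A) Wrong — μ is fixed; the randomness lives in the interval, not in μ.
B) Wrong — a CI is about the parameter μ, not individual data values.
C) Correct — this is the frequentist long-run coverage interpretation.
D) Wrong — coverage applies to intervals containing μ, not to future x̄ values.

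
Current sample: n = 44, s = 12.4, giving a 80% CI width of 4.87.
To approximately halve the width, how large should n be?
n ≈ 176

CI width ∝ 1/√n
To reduce width by factor 2, need √n to grow by 2 → need 2² = 4 times as many samples.

Current: n = 44, width = 4.87
New: n = 176, width ≈ 2.40

Width reduced by factor of 4.87/2.40 = 2.03.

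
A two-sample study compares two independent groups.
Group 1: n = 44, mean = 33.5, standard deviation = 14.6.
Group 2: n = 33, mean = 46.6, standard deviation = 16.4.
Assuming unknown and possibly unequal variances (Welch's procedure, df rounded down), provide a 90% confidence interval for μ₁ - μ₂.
(-19.12, -7.08)

Difference: x̄₁ - x̄₂ = -13.10
SE = √(s₁²/n₁ + s₂²/n₂) = √(14.6²/44 + 16.4²/33) = 3.6048
df = 64.41 → 64 (Welch–Satterthwaite, rounded down)
t* = 1.669

CI: -13.10 ± 1.669 · 3.6048 = -13.10 ± 6.02 = (-19.12, -7.08)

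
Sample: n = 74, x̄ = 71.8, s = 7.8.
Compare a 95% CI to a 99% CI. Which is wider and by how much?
99% CI is wider by 1.19

df = 73
95% CI: t* = 1.993, (69.99, 73.61), width = 2 · t* · s/√n = 3.61
99% CI: t* = 2.645, (69.40, 74.20), width = 2 · t* · s/√n = 4.80

The 99% CI is wider by 4.80 - 3.61 = 1.19.
Higher confidence requires a wider interval.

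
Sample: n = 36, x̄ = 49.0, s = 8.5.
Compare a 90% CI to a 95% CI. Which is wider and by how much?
95% CI is wider by 0.96

df = 35
90% CI: t* = 1.690, (46.61, 51.39), width = 2 · t* · s/√n = 4.79
95% CI: t* = 2.030, (46.12, 51.88), width = 2 · t* · s/√n = 5.75

The 95% CI is wider by 5.75 - 4.79 = 0.96.
Higher confidence requires a wider interval.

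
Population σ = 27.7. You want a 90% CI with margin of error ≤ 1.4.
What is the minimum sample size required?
n ≥ 1060

For margin E ≤ 1.4:
n ≥ (z* · σ / E)²
n ≥ (1.645 · 27.7 / 1.4)²
n ≥ 1059.34

Minimum n = 1060 (rounding up)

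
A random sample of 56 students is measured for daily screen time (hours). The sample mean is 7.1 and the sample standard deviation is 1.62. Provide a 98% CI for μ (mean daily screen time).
(6.58, 7.62)

t-interval (σ unknown):
df = n - 1 = 55
t* = 2.396 for 98% confidence

Margin of error = t* · s/√n = 2.396 · 1.62/√56 = 0.52

CI: (6.58, 7.62)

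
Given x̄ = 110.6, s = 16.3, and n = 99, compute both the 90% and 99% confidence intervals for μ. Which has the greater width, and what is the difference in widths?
99% CI is wider by 3.17

df = 98
90% CI: t* = 1.661, (107.88, 113.32), width = 2 · t* · s/√n = 5.44
99% CI: t* = 2.627, (106.30, 114.90), width = 2 · t* · s/√n = 8.61

The 99% CI is wider by 8.61 - 5.44 = 3.17.
Higher confidence requires a wider interval.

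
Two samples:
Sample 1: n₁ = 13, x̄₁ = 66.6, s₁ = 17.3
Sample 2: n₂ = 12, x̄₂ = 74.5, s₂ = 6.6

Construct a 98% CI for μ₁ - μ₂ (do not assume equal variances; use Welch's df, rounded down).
(-21.33, 5.53)

Difference: x̄₁ - x̄₂ = -7.90
SE = √(s₁²/n₁ + s₂²/n₂) = √(17.3²/13 + 6.6²/12) = 5.1626
df = 15.66 → 15 (Welch–Satterthwaite, rounded down)
t* = 2.602

CI: -7.90 ± 2.602 · 5.1626 = -7.90 ± 13.43 = (-21.33, 5.53)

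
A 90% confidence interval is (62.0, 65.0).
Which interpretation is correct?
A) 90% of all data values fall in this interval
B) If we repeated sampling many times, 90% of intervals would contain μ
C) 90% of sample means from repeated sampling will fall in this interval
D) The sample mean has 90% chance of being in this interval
B

A) Wrong — a CI is about the parameter μ, not individual data values.
B) Correct — this is the frequentist long-run coverage interpretation.
C) Wrong — coverage applies to intervals containing μ, not to future x̄ values.
D) Wrong — x̄ is observed and sits in the interval by construction.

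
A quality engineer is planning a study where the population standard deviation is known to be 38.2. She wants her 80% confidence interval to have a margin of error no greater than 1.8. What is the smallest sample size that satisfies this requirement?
n ≥ 741

For margin E ≤ 1.8:
n ≥ (z* · σ / E)²
n ≥ (1.282 · 38.2 / 1.8)²
n ≥ 740.21

Minimum n = 741 (rounding up)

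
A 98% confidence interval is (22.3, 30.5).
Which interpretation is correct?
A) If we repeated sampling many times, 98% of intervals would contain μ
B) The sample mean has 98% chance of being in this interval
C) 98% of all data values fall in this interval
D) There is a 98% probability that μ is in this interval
A

A) Correct — this is the frequentist long-run coverage interpretation.
B) Wrong — x̄ is observed and sits in the interval by construction.
C) Wrong — a CI is about the parameter μ, not individual data values.
D) Wrong — μ is fixed; the randomness lives in the interval, not in μ.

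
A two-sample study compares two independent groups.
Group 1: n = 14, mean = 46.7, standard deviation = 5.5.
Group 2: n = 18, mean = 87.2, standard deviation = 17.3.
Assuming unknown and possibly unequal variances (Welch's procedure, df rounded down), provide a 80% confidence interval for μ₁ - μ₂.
(-46.23, -34.77)

Difference: x̄₁ - x̄₂ = -40.50
SE = √(s₁²/n₁ + s₂²/n₂) = √(5.5²/14 + 17.3²/18) = 4.3345
df = 21.24 → 21 (Welch–Satterthwaite, rounded down)
t* = 1.323

CI: -40.50 ± 1.323 · 4.3345 = -40.50 ± 5.73 = (-46.23, -34.77)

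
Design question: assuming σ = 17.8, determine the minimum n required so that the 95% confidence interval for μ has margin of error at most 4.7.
n ≥ 56

For margin E ≤ 4.7:
n ≥ (z* · σ / E)²
n ≥ (1.960 · 17.8 / 4.7)²
n ≥ 55.10

Minimum n = 56 (rounding up)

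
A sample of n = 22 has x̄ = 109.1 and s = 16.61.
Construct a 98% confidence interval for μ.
(100.18, 118.02)

t-interval (σ unknown):
df = n - 1 = 21
t* = 2.518 for 98% confidence

Margin of error = t* · s/√n = 2.518 · 16.61/√22 = 8.92

CI: (100.18, 118.02)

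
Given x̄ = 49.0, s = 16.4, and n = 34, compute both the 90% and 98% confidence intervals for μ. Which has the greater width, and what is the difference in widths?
98% CI is wider by 4.23

df = 33
90% CI: t* = 1.692, (44.24, 53.76), width = 2 · t* · s/√n = 9.52
98% CI: t* = 2.445, (42.12, 55.88), width = 2 · t* · s/√n = 13.75

The 98% CI is wider by 13.75 - 9.52 = 4.23.
Higher confidence requires a wider interval.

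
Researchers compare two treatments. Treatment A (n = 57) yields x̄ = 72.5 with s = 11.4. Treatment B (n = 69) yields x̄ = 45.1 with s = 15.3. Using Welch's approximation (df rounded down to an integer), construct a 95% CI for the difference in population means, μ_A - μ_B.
(22.68, 32.12)

Difference: x̄₁ - x̄₂ = 27.40
SE = √(s₁²/n₁ + s₂²/n₂) = √(11.4²/57 + 15.3²/69) = 2.3817
df = 122.78 → 122 (Welch–Satterthwaite, rounded down)
t* = 1.980

CI: 27.40 ± 1.980 · 2.3817 = 27.40 ± 4.72 = (22.68, 32.12)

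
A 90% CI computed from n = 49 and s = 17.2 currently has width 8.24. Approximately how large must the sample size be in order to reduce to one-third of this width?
n ≈ 441

CI width ∝ 1/√n
To reduce width by factor 3, need √n to grow by 3 → need 3² = 9 times as many samples.

Current: n = 49, width = 8.24
New: n = 441, width ≈ 2.70

Width reduced by factor of 8.24/2.70 = 3.05.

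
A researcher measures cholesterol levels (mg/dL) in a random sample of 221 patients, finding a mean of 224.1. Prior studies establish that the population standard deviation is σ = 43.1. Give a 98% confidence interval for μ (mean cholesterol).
(217.36, 230.84)

z-interval (σ known):
z* = 2.326 for 98% confidence

Margin of error = z* · σ/√n = 2.326 · 43.1/√221 = 6.74

CI: (224.1 - 6.74, 224.1 + 6.74) = (217.36, 230.84)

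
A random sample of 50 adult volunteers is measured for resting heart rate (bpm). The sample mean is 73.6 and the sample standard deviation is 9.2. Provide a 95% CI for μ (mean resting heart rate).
(70.98, 76.22)

t-interval (σ unknown):
df = n - 1 = 49
t* = 2.010 for 95% confidence

Margin of error = t* · s/√n = 2.010 · 9.2/√50 = 2.62

CI: (70.98, 76.22)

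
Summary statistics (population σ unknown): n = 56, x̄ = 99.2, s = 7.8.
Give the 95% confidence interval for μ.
(97.11, 101.29)

t-interval (σ unknown):
df = n - 1 = 55
t* = 2.004 for 95% confidence

Margin of error = t* · s/√n = 2.004 · 7.8/√56 = 2.09

CI: (97.11, 101.29)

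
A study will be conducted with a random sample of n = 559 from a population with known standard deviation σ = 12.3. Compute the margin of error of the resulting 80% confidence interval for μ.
Margin of error = 0.67

Margin of error = z* · σ/√n
= 1.282 · 12.3/√559
= 1.282 · 12.3/23.6432
= 0.67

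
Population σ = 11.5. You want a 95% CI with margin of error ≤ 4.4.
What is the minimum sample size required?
n ≥ 27

For margin E ≤ 4.4:
n ≥ (z* · σ / E)²
n ≥ (1.960 · 11.5 / 4.4)²
n ≥ 26.24

Minimum n = 27 (rounding up)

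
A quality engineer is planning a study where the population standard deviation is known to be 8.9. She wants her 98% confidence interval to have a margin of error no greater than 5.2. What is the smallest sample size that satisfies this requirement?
n ≥ 16

For margin E ≤ 5.2:
n ≥ (z* · σ / E)²
n ≥ (2.326 · 8.9 / 5.2)²
n ≥ 15.85

Minimum n = 16 (rounding up)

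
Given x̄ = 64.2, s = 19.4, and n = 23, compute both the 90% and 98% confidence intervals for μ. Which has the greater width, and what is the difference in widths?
98% CI is wider by 6.40

df = 22
90% CI: t* = 1.717, (57.25, 71.15), width = 2 · t* · s/√n = 13.89
98% CI: t* = 2.508, (54.05, 74.35), width = 2 · t* · s/√n = 20.29

The 98% CI is wider by 20.29 - 13.89 = 6.40.
Higher confidence requires a wider interval.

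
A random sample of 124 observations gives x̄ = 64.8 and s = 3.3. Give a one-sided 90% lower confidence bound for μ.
μ ≥ 64.42

Lower bound (one-sided):
t* = 1.288 (one-sided for 90%)
Lower bound = x̄ - t* · s/√n = 64.8 - 1.288 · 3.3/√124 = 64.42

We are 90% confident that μ ≥ 64.42.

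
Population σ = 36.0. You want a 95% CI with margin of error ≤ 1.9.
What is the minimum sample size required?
n ≥ 1380

For margin E ≤ 1.9:
n ≥ (z* · σ / E)²
n ≥ (1.960 · 36.0 / 1.9)²
n ≥ 1379.15

Minimum n = 1380 (rounding up)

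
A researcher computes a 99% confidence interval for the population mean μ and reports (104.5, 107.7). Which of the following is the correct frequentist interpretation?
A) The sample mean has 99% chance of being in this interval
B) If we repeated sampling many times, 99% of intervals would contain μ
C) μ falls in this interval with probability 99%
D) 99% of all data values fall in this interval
B

A) Wrong — x̄ is observed and sits in the interval by construction.
B) Correct — this is the frequentist long-run coverage interpretation.
C) Wrong — μ is fixed; the randomness lives in the interval, not in μ.
D) Wrong — a CI is about the parameter μ, not individual data values.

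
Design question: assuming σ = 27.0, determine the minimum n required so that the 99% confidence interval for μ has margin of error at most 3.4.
n ≥ 419

For margin E ≤ 3.4:
n ≥ (z* · σ / E)²
n ≥ (2.576 · 27.0 / 3.4)²
n ≥ 418.47

Minimum n = 419 (rounding up)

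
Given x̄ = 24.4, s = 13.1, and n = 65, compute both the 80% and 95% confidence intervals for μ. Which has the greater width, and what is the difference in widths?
95% CI is wider by 2.28

df = 64
80% CI: t* = 1.295, (22.30, 26.50), width = 2 · t* · s/√n = 4.21
95% CI: t* = 1.998, (21.15, 27.65), width = 2 · t* · s/√n = 6.49

The 95% CI is wider by 6.49 - 4.21 = 2.28.
Higher confidence requires a wider interval.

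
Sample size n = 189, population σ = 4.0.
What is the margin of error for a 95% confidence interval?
Margin of error = 0.57

Margin of error = z* · σ/√n
= 1.960 · 4.0/√189
= 1.960 · 4.0/13.7477
= 0.57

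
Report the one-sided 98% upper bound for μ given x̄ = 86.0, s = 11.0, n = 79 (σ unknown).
μ ≤ 88.59

Upper bound (one-sided):
t* = 2.089 (one-sided for 98%)
Upper bound = x̄ + t* · s/√n = 86.0 + 2.089 · 11.0/√79 = 88.59

We are 98% confident that μ ≤ 88.59.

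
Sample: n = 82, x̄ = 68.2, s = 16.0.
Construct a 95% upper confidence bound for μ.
μ ≤ 71.14

Upper bound (one-sided):
t* = 1.664 (one-sided for 95%)
Upper bound = x̄ + t* · s/√n = 68.2 + 1.664 · 16.0/√82 = 71.14

We are 95% confident that μ ≤ 71.14.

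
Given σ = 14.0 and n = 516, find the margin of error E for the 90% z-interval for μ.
Margin of error = 1.01

Margin of error = z* · σ/√n
= 1.645 · 14.0/√516
= 1.645 · 14.0/22.7156
= 1.01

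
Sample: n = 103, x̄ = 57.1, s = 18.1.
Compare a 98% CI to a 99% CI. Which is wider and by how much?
99% CI is wider by 0.93

df = 102
98% CI: t* = 2.363, (52.89, 61.31), width = 2 · t* · s/√n = 8.43
99% CI: t* = 2.625, (52.42, 61.78), width = 2 · t* · s/√n = 9.36

The 99% CI is wider by 9.36 - 8.43 = 0.93.
Higher confidence requires a wider interval.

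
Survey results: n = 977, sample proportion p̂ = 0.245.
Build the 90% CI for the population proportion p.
(0.222, 0.268)

Proportion CI:
SE = √(p̂(1-p̂)/n) = √(0.245 · 0.755 / 977) = 0.01376

z* = 1.645
Margin = z* · SE = 1.645 · 0.01376 = 0.0226

CI: 0.245 ± 0.0226 = (0.222, 0.268)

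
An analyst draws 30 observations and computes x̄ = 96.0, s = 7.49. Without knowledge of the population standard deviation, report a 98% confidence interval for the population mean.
(92.63, 99.37)

t-interval (σ unknown):
df = n - 1 = 29
t* = 2.462 for 98% confidence

Margin of error = t* · s/√n = 2.462 · 7.49/√30 = 3.37

CI: (92.63, 99.37)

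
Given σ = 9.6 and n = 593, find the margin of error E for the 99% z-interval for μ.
Margin of error = 1.02

Margin of error = z* · σ/√n
= 2.576 · 9.6/√593
= 2.576 · 9.6/24.3516
= 1.02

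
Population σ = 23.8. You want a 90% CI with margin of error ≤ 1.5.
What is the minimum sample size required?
n ≥ 682

For margin E ≤ 1.5:
n ≥ (z* · σ / E)²
n ≥ (1.645 · 23.8 / 1.5)²
n ≥ 681.24

Minimum n = 682 (rounding up)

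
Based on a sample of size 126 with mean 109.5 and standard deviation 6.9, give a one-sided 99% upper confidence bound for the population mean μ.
μ ≤ 110.95

Upper bound (one-sided):
t* = 2.357 (one-sided for 99%)
Upper bound = x̄ + t* · s/√n = 109.5 + 2.357 · 6.9/√126 = 110.95

We are 99% confident that μ ≤ 110.95.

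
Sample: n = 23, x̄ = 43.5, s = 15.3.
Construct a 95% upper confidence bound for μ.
μ ≤ 48.98

Upper bound (one-sided):
t* = 1.717 (one-sided for 95%)
Upper bound = x̄ + t* · s/√n = 43.5 + 1.717 · 15.3/√23 = 48.98

We are 95% confident that μ ≤ 48.98.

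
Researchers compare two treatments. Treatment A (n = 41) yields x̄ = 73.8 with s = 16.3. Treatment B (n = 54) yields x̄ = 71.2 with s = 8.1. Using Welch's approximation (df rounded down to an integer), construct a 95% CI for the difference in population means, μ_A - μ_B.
(-2.96, 8.16)

Difference: x̄₁ - x̄₂ = 2.60
SE = √(s₁²/n₁ + s₂²/n₂) = √(16.3²/41 + 8.1²/54) = 2.7740
df = 54.95 → 54 (Welch–Satterthwaite, rounded down)
t* = 2.005

CI: 2.60 ± 2.005 · 2.7740 = 2.60 ± 5.56 = (-2.96, 8.16)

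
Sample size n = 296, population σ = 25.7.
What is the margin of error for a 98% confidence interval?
Margin of error = 3.47

Margin of error = z* · σ/√n
= 2.326 · 25.7/√296
= 2.326 · 25.7/17.2047
= 3.47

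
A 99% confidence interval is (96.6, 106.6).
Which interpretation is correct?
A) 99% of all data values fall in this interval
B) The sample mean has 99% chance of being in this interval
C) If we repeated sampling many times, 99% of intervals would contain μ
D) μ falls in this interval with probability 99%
C

A) Wrong — a CI is about the parameter μ, not individual data values.
B) Wrong — x̄ is observed and sits in the interval by construction.
C) Correct — this is the frequentist long-run coverage interpretation.
D) Wrong — μ is fixed; the randomness lives in the interval, not in μ.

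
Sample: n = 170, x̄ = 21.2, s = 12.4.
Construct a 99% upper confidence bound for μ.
μ ≤ 23.43

Upper bound (one-sided):
t* = 2.349 (one-sided for 99%)
Upper bound = x̄ + t* · s/√n = 21.2 + 2.349 · 12.4/√170 = 23.43

We are 99% confident that μ ≤ 23.43.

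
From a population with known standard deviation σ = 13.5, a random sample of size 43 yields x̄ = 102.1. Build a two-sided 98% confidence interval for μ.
(97.31, 106.89)

z-interval (σ known):
z* = 2.326 for 98% confidence

Margin of error = z* · σ/√n = 2.326 · 13.5/√43 = 4.79

CI: (102.1 - 4.79, 102.1 + 4.79) = (97.31, 106.89)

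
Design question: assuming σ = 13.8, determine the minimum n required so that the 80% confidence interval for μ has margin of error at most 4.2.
n ≥ 18

For margin E ≤ 4.2:
n ≥ (z* · σ / E)²
n ≥ (1.282 · 13.8 / 4.2)²
n ≥ 17.74

Minimum n = 18 (rounding up)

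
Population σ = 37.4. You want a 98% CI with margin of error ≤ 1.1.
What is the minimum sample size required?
n ≥ 6255

For margin E ≤ 1.1:
n ≥ (z* · σ / E)²
n ≥ (2.326 · 37.4 / 1.1)²
n ≥ 6254.28

Minimum n = 6255 (rounding up)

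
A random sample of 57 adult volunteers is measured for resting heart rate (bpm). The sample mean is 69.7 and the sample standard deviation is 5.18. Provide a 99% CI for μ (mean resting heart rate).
(67.87, 71.53)

t-interval (σ unknown):
df = n - 1 = 56
t* = 2.667 for 99% confidence

Margin of error = t* · s/√n = 2.667 · 5.18/√57 = 1.83

CI: (67.87, 71.53)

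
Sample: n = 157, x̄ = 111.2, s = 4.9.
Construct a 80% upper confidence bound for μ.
μ ≤ 111.53

Upper bound (one-sided):
t* = 0.844 (one-sided for 80%)
Upper bound = x̄ + t* · s/√n = 111.2 + 0.844 · 4.9/√157 = 111.53

We are 80% confident that μ ≤ 111.53.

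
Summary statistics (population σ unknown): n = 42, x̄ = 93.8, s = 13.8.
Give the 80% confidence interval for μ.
(91.03, 96.57)

t-interval (σ unknown):
df = n - 1 = 41
t* = 1.303 for 80% confidence

Margin of error = t* · s/√n = 1.303 · 13.8/√42 = 2.77

CI: (91.03, 96.57)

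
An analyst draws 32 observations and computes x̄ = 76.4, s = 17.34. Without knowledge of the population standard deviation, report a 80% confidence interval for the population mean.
(72.39, 80.41)

t-interval (σ unknown):
df = n - 1 = 31
t* = 1.309 for 80% confidence

Margin of error = t* · s/√n = 1.309 · 17.34/√32 = 4.01

CI: (72.39, 80.41)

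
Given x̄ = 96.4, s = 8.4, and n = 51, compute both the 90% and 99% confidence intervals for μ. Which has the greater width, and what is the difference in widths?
99% CI is wider by 2.36

df = 50
90% CI: t* = 1.676, (94.43, 98.37), width = 2 · t* · s/√n = 3.94
99% CI: t* = 2.678, (93.25, 99.55), width = 2 · t* · s/√n = 6.30

The 99% CI is wider by 6.30 - 3.94 = 2.36.
Higher confidence requires a wider interval.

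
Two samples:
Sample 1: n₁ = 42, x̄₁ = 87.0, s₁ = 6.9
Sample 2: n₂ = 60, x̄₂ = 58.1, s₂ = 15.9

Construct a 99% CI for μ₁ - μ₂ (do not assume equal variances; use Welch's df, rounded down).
(22.81, 34.99)

Difference: x̄₁ - x̄₂ = 28.90
SE = √(s₁²/n₁ + s₂²/n₂) = √(6.9²/42 + 15.9²/60) = 2.3124
df = 86.05 → 86 (Welch–Satterthwaite, rounded down)
t* = 2.634

CI: 28.90 ± 2.634 · 2.3124 = 28.90 ± 6.09 = (22.81, 34.99)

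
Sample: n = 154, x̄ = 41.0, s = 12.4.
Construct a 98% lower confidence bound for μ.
μ ≥ 38.93

Lower bound (one-sided):
t* = 2.071 (one-sided for 98%)
Lower bound = x̄ - t* · s/√n = 41.0 - 2.071 · 12.4/√154 = 38.93

We are 98% confident that μ ≥ 38.93.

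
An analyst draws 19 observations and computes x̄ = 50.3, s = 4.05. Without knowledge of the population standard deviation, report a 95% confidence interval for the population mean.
(48.35, 52.25)

t-interval (σ unknown):
df = n - 1 = 18
t* = 2.101 for 95% confidence

Margin of error = t* · s/√n = 2.101 · 4.05/√19 = 1.95

CI: (48.35, 52.25)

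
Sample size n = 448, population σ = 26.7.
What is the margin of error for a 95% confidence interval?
Margin of error = 2.47

Margin of error = z* · σ/√n
= 1.960 · 26.7/√448
= 1.960 · 26.7/21.1660
= 2.47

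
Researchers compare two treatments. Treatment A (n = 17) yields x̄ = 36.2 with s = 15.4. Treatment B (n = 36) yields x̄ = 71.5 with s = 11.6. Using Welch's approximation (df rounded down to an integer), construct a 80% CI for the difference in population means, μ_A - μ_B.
(-40.84, -29.76)

Difference: x̄₁ - x̄₂ = -35.30
SE = √(s₁²/n₁ + s₂²/n₂) = √(15.4²/17 + 11.6²/36) = 4.2058
df = 24.91 → 24 (Welch–Satterthwaite, rounded down)
t* = 1.318

CI: -35.30 ± 1.318 · 4.2058 = -35.30 ± 5.54 = (-40.84, -29.76)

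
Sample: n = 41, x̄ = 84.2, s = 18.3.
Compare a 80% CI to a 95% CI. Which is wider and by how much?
95% CI is wider by 4.10

df = 40
80% CI: t* = 1.303, (80.48, 87.92), width = 2 · t* · s/√n = 7.45
95% CI: t* = 2.021, (78.42, 89.98), width = 2 · t* · s/√n = 11.55

The 95% CI is wider by 11.55 - 7.45 = 4.10.
Higher confidence requires a wider interval.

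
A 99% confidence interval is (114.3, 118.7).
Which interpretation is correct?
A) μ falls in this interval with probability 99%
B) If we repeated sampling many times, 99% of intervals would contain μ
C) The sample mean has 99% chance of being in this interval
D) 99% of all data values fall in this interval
B

A) Wrong — μ is fixed; the randomness lives in the interval, not in μ.
B) Correct — this is the frequentist long-run coverage interpretation.
C) Wrong — x̄ is observed and sits in the interval by construction.
D) Wrong — a CI is about the parameter μ, not individual data values.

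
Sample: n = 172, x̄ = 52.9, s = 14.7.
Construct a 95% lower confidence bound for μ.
μ ≥ 51.05

Lower bound (one-sided):
t* = 1.654 (one-sided for 95%)
Lower bound = x̄ - t* · s/√n = 52.9 - 1.654 · 14.7/√172 = 51.05

We are 95% confident that μ ≥ 51.05.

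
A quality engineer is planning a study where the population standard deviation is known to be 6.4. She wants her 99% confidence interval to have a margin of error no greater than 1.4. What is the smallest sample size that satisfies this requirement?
n ≥ 139

For margin E ≤ 1.4:
n ≥ (z* · σ / E)²
n ≥ (2.576 · 6.4 / 1.4)²
n ≥ 138.67

Minimum n = 139 (rounding up)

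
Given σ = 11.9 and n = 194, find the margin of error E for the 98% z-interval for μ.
Margin of error = 1.99

Margin of error = z* · σ/√n
= 2.326 · 11.9/√194
= 2.326 · 11.9/13.9284
= 1.99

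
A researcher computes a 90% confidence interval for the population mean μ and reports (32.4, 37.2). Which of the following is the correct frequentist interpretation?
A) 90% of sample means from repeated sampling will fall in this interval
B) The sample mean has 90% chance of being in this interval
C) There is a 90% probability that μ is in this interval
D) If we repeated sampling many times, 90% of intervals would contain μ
D

A) Wrong — coverage applies to intervals containing μ, not to future x̄ values.
B) Wrong — x̄ is observed and sits in the interval by construction.
C) Wrong — μ is fixed; the randomness lives in the interval, not in μ.
D) Correct — this is the frequentist long-run coverage interpretation.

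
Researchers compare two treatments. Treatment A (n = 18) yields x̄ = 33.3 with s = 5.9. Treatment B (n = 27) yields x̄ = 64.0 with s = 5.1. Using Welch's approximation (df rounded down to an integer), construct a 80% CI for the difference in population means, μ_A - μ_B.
(-32.93, -28.47)

Difference: x̄₁ - x̄₂ = -30.70
SE = √(s₁²/n₁ + s₂²/n₂) = √(5.9²/18 + 5.1²/27) = 1.7021
df = 32.83 → 32 (Welch–Satterthwaite, rounded down)
t* = 1.309

CI: -30.70 ± 1.309 · 1.7021 = -30.70 ± 2.23 = (-32.93, -28.47)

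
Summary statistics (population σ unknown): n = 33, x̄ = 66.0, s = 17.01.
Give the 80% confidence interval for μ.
(62.12, 69.88)

t-interval (σ unknown):
df = n - 1 = 32
t* = 1.309 for 80% confidence

Margin of error = t* · s/√n = 1.309 · 17.01/√33 = 3.88

CI: (62.12, 69.88)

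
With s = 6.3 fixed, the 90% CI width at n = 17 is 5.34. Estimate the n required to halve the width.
n ≈ 68

CI width ∝ 1/√n
To reduce width by factor 2, need √n to grow by 2 → need 2² = 4 times as many samples.

Current: n = 17, width = 5.34
New: n = 68, width ≈ 2.55

Width reduced by factor of 5.34/2.55 = 2.09.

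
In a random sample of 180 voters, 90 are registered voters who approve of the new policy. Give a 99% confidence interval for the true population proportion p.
(0.404, 0.596)

Proportion CI:
p̂ = 90/180 = 0.50000
SE = √(p̂(1-p̂)/n) = √(0.50000 · 0.50000 / 180) = 0.03727

z* = 2.576
Margin = z* · SE = 2.576 · 0.03727 = 0.0960

CI: 0.50000 ± 0.0960 = (0.404, 0.596)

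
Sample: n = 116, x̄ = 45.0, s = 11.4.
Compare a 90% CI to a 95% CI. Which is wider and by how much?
95% CI is wider by 0.68

df = 115
90% CI: t* = 1.658, (43.25, 46.75), width = 2 · t* · s/√n = 3.51
95% CI: t* = 1.981, (42.90, 47.10), width = 2 · t* · s/√n = 4.19

The 95% CI is wider by 4.19 - 3.51 = 0.68.
Higher confidence requires a wider interval.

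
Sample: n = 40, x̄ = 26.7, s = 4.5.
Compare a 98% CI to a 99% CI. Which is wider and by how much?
99% CI is wider by 0.40

df = 39
98% CI: t* = 2.426, (24.97, 28.43), width = 2 · t* · s/√n = 3.45
99% CI: t* = 2.708, (24.77, 28.63), width = 2 · t* · s/√n = 3.85

The 99% CI is wider by 3.85 - 3.45 = 0.40.
Higher confidence requires a wider interval.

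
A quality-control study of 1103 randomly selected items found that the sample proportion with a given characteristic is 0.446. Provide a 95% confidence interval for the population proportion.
(0.417, 0.475)

Proportion CI:
SE = √(p̂(1-p̂)/n) = √(0.446 · 0.554 / 1103) = 0.01497

z* = 1.960
Margin = z* · SE = 1.960 · 0.01497 = 0.0293

CI: 0.446 ± 0.0293 = (0.417, 0.475)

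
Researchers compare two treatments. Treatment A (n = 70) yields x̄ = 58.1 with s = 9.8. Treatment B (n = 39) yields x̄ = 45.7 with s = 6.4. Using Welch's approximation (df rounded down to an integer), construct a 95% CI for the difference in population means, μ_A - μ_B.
(9.31, 15.49)

Difference: x̄₁ - x̄₂ = 12.40
SE = √(s₁²/n₁ + s₂²/n₂) = √(9.8²/70 + 6.4²/39) = 1.5564
df = 104.20 → 104 (Welch–Satterthwaite, rounded down)
t* = 1.983

CI: 12.40 ± 1.983 · 1.5564 = 12.40 ± 3.09 = (9.31, 15.49)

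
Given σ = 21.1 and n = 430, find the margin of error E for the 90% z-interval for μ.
Margin of error = 1.67

Margin of error = z* · σ/√n
= 1.645 · 21.1/√430
= 1.645 · 21.1/20.7364
= 1.67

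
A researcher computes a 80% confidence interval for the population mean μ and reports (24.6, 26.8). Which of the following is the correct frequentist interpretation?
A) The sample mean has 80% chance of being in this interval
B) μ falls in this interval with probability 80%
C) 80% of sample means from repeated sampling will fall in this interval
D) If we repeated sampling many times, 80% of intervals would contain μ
D

A) Wrong — x̄ is observed and sits in the interval by construction.
B) Wrong — μ is fixed; the randomness lives in the interval, not in μ.
C) Wrong — coverage applies to intervals containing μ, not to future x̄ values.
D) Correct — this is the frequentist long-run coverage interpretation.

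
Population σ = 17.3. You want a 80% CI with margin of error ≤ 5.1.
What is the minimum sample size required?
n ≥ 19

For margin E ≤ 5.1:
n ≥ (z* · σ / E)²
n ≥ (1.282 · 17.3 / 5.1)²
n ≥ 18.91

Minimum n = 19 (rounding up)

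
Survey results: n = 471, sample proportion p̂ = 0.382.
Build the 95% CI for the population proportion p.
(0.338, 0.426)

Proportion CI:
SE = √(p̂(1-p̂)/n) = √(0.382 · 0.618 / 471) = 0.02239

z* = 1.960
Margin = z* · SE = 1.960 · 0.02239 = 0.0439

CI: 0.382 ± 0.0439 = (0.338, 0.426)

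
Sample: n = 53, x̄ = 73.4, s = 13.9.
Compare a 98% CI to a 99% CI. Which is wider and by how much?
99% CI is wider by 1.05

df = 52
98% CI: t* = 2.400, (68.82, 77.98), width = 2 · t* · s/√n = 9.16
99% CI: t* = 2.674, (68.29, 78.51), width = 2 · t* · s/√n = 10.21

The 99% CI is wider by 10.21 - 9.16 = 1.05.
Higher confidence requires a wider interval.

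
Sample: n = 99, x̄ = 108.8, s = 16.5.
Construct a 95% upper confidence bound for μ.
μ ≤ 111.55

Upper bound (one-sided):
t* = 1.661 (one-sided for 95%)
Upper bound = x̄ + t* · s/√n = 108.8 + 1.661 · 16.5/√99 = 111.55

We are 95% confident that μ ≤ 111.55.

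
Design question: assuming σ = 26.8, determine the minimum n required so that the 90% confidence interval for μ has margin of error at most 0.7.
n ≥ 3967

For margin E ≤ 0.7:
n ≥ (z* · σ / E)²
n ≥ (1.645 · 26.8 / 0.7)²
n ≥ 3966.48

Minimum n = 3967 (rounding up)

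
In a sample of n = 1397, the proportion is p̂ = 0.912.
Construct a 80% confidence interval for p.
(0.902, 0.922)

Proportion CI:
SE = √(p̂(1-p̂)/n) = √(0.912 · 0.088 / 1397) = 0.00758

z* = 1.282
Margin = z* · SE = 1.282 · 0.00758 = 0.0097

CI: 0.912 ± 0.0097 = (0.902, 0.922)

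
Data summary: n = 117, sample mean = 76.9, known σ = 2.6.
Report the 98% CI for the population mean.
(76.34, 77.46)

z-interval (σ known):
z* = 2.326 for 98% confidence

Margin of error = z* · σ/√n = 2.326 · 2.6/√117 = 0.56

CI: (76.9 - 0.56, 76.9 + 0.56) = (76.34, 77.46)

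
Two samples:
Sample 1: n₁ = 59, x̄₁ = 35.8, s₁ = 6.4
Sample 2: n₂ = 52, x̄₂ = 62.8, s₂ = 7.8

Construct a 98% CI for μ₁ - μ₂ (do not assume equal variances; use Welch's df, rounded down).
(-30.23, -23.77)

Difference: x̄₁ - x̄₂ = -27.00
SE = √(s₁²/n₁ + s₂²/n₂) = √(6.4²/59 + 7.8²/52) = 1.3654
df = 98.87 → 98 (Welch–Satterthwaite, rounded down)
t* = 2.365

CI: -27.00 ± 2.365 · 1.3654 = -27.00 ± 3.23 = (-30.23, -23.77)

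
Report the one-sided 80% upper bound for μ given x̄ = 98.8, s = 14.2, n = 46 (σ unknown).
μ ≤ 100.58

Upper bound (one-sided):
t* = 0.850 (one-sided for 80%)
Upper bound = x̄ + t* · s/√n = 98.8 + 0.850 · 14.2/√46 = 100.58

We are 80% confident that μ ≤ 100.58.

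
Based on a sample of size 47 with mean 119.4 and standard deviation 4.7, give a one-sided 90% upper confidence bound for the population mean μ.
μ ≤ 120.29

Upper bound (one-sided):
t* = 1.300 (one-sided for 90%)
Upper bound = x̄ + t* · s/√n = 119.4 + 1.300 · 4.7/√47 = 120.29

We are 90% confident that μ ≤ 120.29.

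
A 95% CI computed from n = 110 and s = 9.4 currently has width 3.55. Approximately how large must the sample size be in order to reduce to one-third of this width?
n ≈ 990

CI width ∝ 1/√n
To reduce width by factor 3, need √n to grow by 3 → need 3² = 9 times as many samples.

Current: n = 110, width = 3.55
New: n = 990, width ≈ 1.17

Width reduced by factor of 3.55/1.17 = 3.03.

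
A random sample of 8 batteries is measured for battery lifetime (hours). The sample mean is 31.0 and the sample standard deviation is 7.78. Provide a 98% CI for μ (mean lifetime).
(22.75, 39.25)

t-interval (σ unknown):
df = n - 1 = 7
t* = 2.998 for 98% confidence

Margin of error = t* · s/√n = 2.998 · 7.78/√8 = 8.25

CI: (22.75, 39.25)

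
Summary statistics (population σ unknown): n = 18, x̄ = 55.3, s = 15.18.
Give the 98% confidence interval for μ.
(46.12, 64.48)

t-interval (σ unknown):
df = n - 1 = 17
t* = 2.567 for 98% confidence

Margin of error = t* · s/√n = 2.567 · 15.18/√18 = 9.18

CI: (46.12, 64.48)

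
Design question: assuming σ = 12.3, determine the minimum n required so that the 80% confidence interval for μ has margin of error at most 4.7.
n ≥ 12

For margin E ≤ 4.7:
n ≥ (z* · σ / E)²
n ≥ (1.282 · 12.3 / 4.7)²
n ≥ 11.26

Minimum n = 12 (rounding up)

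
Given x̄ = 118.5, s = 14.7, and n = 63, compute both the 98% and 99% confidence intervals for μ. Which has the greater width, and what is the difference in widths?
99% CI is wider by 0.99

df = 62
98% CI: t* = 2.388, (114.08, 122.92), width = 2 · t* · s/√n = 8.85
99% CI: t* = 2.657, (113.58, 123.42), width = 2 · t* · s/√n = 9.84

The 99% CI is wider by 9.84 - 8.85 = 0.99.
Higher confidence requires a wider interval.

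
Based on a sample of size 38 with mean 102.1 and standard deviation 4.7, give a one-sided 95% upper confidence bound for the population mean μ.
μ ≤ 103.39

Upper bound (one-sided):
t* = 1.687 (one-sided for 95%)
Upper bound = x̄ + t* · s/√n = 102.1 + 1.687 · 4.7/√38 = 103.39

We are 95% confident that μ ≤ 103.39.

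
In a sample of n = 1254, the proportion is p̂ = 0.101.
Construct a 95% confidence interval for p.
(0.084, 0.118)

Proportion CI:
SE = √(p̂(1-p̂)/n) = √(0.101 · 0.899 / 1254) = 0.00851

z* = 1.960
Margin = z* · SE = 1.960 · 0.00851 = 0.0167

CI: 0.101 ± 0.0167 = (0.084, 0.118)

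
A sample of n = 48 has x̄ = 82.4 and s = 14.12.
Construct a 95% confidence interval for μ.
(78.30, 86.50)

t-interval (σ unknown):
df = n - 1 = 47
t* = 2.012 for 95% confidence

Margin of error = t* · s/√n = 2.012 · 14.12/√48 = 4.10

CI: (78.30, 86.50)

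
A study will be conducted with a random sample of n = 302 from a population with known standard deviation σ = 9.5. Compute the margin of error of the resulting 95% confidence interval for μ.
Margin of error = 1.07

Margin of error = z* · σ/√n
= 1.960 · 9.5/√302
= 1.960 · 9.5/17.3781
= 1.07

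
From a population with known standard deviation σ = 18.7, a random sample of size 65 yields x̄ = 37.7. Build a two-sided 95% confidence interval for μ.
(33.15, 42.25)

z-interval (σ known):
z* = 1.960 for 95% confidence

Margin of error = z* · σ/√n = 1.960 · 18.7/√65 = 4.55

CI: (37.7 - 4.55, 37.7 + 4.55) = (33.15, 42.25)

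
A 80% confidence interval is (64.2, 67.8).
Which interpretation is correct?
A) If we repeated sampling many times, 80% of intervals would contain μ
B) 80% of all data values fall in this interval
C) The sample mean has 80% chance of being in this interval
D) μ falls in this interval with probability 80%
A

A) Correct — this is the frequentist long-run coverage interpretation.
B) Wrong — a CI is about the parameter μ, not individual data values.
C) Wrong — x̄ is observed and sits in the interval by construction.
D) Wrong — μ is fixed; the randomness lives in the interval, not in μ.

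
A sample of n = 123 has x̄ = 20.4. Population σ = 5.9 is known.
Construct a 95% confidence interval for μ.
(19.36, 21.44)

z-interval (σ known):
z* = 1.960 for 95% confidence

Margin of error = z* · σ/√n = 1.960 · 5.9/√123 = 1.04

CI: (20.4 - 1.04, 20.4 + 1.04) = (19.36, 21.44)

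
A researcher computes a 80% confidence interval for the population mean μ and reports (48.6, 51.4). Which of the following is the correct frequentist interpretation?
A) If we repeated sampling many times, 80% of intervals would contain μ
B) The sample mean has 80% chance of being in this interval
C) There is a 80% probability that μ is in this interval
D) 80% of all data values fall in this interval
A

A) Correct — this is the frequentist long-run coverage interpretation.
B) Wrong — x̄ is observed and sits in the interval by construction.
C) Wrong — μ is fixed; the randomness lives in the interval, not in μ.
D) Wrong — a CI is about the parameter μ, not individual data values.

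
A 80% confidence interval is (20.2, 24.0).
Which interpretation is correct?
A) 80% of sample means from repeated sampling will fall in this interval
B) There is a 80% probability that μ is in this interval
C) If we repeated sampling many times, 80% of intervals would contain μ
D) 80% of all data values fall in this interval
C

A) Wrong — coverage applies to intervals containing μ, not to future x̄ values.
B) Wrong — μ is fixed; the randomness lives in the interval, not in μ.
C) Correct — this is the frequentist long-run coverage interpretation.
D) Wrong — a CI is about the parameter μ, not individual data values.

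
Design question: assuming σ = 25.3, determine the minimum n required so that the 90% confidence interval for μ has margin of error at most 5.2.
n ≥ 65

For margin E ≤ 5.2:
n ≥ (z* · σ / E)²
n ≥ (1.645 · 25.3 / 5.2)²
n ≥ 64.06

Minimum n = 65 (rounding up)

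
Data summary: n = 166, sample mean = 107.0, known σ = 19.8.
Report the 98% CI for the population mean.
(103.43, 110.57)

z-interval (σ known):
z* = 2.326 for 98% confidence

Margin of error = z* · σ/√n = 2.326 · 19.8/√166 = 3.57

CI: (107.0 - 3.57, 107.0 + 3.57) = (103.43, 110.57)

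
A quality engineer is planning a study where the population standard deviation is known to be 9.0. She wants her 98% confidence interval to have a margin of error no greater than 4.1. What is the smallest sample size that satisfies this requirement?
n ≥ 27

For margin E ≤ 4.1:
n ≥ (z* · σ / E)²
n ≥ (2.326 · 9.0 / 4.1)²
n ≥ 26.07

Minimum n = 27 (rounding up)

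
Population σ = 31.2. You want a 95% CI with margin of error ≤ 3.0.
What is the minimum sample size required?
n ≥ 416

For margin E ≤ 3.0:
n ≥ (z* · σ / E)²
n ≥ (1.960 · 31.2 / 3.0)²
n ≥ 415.51

Minimum n = 416 (rounding up)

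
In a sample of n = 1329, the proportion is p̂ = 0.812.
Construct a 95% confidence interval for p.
(0.791, 0.833)

Proportion CI:
SE = √(p̂(1-p̂)/n) = √(0.812 · 0.188 / 1329) = 0.01072

z* = 1.960
Margin = z* · SE = 1.960 · 0.01072 = 0.0210

CI: 0.812 ± 0.0210 = (0.791, 0.833)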